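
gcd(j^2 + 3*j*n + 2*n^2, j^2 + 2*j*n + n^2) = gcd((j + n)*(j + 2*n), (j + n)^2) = j + n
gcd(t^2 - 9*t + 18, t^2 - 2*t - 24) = t - 6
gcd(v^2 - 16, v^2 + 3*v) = 1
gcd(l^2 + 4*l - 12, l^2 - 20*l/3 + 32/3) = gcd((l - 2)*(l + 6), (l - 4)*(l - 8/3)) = 1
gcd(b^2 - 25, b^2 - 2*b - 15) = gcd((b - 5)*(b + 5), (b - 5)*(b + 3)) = b - 5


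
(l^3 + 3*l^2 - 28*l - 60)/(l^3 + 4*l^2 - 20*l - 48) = (l - 5)/(l - 4)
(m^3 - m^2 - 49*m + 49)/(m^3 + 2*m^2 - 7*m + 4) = (m^2 - 49)/(m^2 + 3*m - 4)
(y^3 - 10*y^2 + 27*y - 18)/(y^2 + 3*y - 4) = (y^2 - 9*y + 18)/(y + 4)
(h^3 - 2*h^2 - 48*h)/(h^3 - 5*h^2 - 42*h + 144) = h/(h - 3)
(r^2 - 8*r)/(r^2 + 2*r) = (r - 8)/(r + 2)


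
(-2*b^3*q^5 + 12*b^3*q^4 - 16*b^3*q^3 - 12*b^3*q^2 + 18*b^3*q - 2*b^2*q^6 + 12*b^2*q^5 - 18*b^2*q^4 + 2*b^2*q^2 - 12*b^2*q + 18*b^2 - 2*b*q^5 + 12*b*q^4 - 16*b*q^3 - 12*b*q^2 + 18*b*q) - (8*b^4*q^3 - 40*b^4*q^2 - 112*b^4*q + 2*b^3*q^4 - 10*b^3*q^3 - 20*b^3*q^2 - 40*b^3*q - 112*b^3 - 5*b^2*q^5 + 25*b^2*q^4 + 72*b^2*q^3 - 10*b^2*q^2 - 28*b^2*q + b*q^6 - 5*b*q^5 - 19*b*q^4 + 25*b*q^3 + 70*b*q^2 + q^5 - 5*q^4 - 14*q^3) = -8*b^4*q^3 + 40*b^4*q^2 + 112*b^4*q - 2*b^3*q^5 + 10*b^3*q^4 - 6*b^3*q^3 + 8*b^3*q^2 + 58*b^3*q + 112*b^3 - 2*b^2*q^6 + 17*b^2*q^5 - 43*b^2*q^4 - 72*b^2*q^3 + 12*b^2*q^2 + 16*b^2*q + 18*b^2 - b*q^6 + 3*b*q^5 + 31*b*q^4 - 41*b*q^3 - 82*b*q^2 + 18*b*q - q^5 + 5*q^4 + 14*q^3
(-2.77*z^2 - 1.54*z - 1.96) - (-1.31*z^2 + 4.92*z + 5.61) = -1.46*z^2 - 6.46*z - 7.57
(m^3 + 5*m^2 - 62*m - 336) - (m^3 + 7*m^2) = -2*m^2 - 62*m - 336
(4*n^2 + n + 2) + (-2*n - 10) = 4*n^2 - n - 8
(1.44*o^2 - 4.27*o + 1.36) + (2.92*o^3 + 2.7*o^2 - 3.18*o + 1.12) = 2.92*o^3 + 4.14*o^2 - 7.45*o + 2.48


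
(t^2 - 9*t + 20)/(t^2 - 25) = (t - 4)/(t + 5)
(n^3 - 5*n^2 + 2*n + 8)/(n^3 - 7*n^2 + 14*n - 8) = (n + 1)/(n - 1)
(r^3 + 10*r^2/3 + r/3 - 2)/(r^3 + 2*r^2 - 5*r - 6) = (r - 2/3)/(r - 2)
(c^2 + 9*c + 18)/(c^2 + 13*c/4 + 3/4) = 4*(c + 6)/(4*c + 1)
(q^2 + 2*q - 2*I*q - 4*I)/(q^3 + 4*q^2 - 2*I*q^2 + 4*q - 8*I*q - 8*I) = 1/(q + 2)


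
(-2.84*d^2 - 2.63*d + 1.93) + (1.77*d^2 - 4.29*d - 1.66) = -1.07*d^2 - 6.92*d + 0.27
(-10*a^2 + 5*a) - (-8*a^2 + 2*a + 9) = -2*a^2 + 3*a - 9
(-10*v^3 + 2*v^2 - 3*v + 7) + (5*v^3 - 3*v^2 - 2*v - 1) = -5*v^3 - v^2 - 5*v + 6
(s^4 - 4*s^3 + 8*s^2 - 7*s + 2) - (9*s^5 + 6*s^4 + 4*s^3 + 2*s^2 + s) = -9*s^5 - 5*s^4 - 8*s^3 + 6*s^2 - 8*s + 2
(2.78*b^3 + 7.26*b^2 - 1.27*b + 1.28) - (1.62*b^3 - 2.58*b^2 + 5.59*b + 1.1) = 1.16*b^3 + 9.84*b^2 - 6.86*b + 0.18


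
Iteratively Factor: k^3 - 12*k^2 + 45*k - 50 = (k - 5)*(k^2 - 7*k + 10) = (k - 5)*(k - 2)*(k - 5)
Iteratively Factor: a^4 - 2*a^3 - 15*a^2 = (a)*(a^3 - 2*a^2 - 15*a) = a*(a - 5)*(a^2 + 3*a) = a^2*(a - 5)*(a + 3)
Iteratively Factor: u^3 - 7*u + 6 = (u - 2)*(u^2 + 2*u - 3) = (u - 2)*(u - 1)*(u + 3)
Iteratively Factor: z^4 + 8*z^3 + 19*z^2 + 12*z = (z + 4)*(z^3 + 4*z^2 + 3*z) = z*(z + 4)*(z^2 + 4*z + 3) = z*(z + 1)*(z + 4)*(z + 3)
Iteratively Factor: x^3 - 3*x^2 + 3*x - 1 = (x - 1)*(x^2 - 2*x + 1) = (x - 1)^2*(x - 1)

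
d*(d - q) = d^2 - d*q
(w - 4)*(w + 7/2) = w^2 - w/2 - 14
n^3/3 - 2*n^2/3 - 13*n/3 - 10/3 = (n/3 + 1/3)*(n - 5)*(n + 2)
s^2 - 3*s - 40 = (s - 8)*(s + 5)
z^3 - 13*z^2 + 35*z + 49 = (z - 7)^2*(z + 1)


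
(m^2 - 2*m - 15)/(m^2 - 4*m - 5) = (m + 3)/(m + 1)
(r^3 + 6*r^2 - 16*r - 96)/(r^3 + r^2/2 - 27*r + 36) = 2*(r + 4)/(2*r - 3)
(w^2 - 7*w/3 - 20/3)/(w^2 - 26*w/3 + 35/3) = (3*w^2 - 7*w - 20)/(3*w^2 - 26*w + 35)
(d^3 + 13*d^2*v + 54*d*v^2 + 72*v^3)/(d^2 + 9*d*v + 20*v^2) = (d^2 + 9*d*v + 18*v^2)/(d + 5*v)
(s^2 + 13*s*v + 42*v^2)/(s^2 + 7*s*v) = (s + 6*v)/s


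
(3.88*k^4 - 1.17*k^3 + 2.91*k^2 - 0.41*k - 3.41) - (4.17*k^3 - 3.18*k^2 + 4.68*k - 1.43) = 3.88*k^4 - 5.34*k^3 + 6.09*k^2 - 5.09*k - 1.98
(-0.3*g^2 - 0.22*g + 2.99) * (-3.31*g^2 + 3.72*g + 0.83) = 0.993*g^4 - 0.3878*g^3 - 10.9643*g^2 + 10.9402*g + 2.4817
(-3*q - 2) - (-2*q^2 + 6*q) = 2*q^2 - 9*q - 2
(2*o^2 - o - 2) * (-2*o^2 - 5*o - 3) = -4*o^4 - 8*o^3 + 3*o^2 + 13*o + 6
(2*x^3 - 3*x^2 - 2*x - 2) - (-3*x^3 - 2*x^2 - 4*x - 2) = 5*x^3 - x^2 + 2*x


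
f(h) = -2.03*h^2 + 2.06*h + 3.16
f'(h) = 2.06 - 4.06*h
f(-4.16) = -40.54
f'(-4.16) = 18.95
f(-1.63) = -5.59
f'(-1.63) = 8.68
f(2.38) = -3.44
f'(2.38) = -7.60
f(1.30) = 2.41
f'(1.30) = -3.22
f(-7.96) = -141.86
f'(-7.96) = 34.38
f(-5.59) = -71.79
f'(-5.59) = 24.76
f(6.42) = -67.28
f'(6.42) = -24.01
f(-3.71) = -32.42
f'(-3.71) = 17.12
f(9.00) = -142.73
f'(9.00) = -34.48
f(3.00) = -8.93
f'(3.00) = -10.12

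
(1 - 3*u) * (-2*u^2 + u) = 6*u^3 - 5*u^2 + u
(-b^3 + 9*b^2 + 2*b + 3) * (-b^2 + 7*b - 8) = b^5 - 16*b^4 + 69*b^3 - 61*b^2 + 5*b - 24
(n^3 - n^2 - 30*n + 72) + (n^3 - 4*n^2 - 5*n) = 2*n^3 - 5*n^2 - 35*n + 72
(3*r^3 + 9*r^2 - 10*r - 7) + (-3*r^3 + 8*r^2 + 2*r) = 17*r^2 - 8*r - 7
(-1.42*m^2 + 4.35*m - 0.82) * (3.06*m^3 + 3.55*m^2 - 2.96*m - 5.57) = -4.3452*m^5 + 8.27*m^4 + 17.1365*m^3 - 7.8776*m^2 - 21.8023*m + 4.5674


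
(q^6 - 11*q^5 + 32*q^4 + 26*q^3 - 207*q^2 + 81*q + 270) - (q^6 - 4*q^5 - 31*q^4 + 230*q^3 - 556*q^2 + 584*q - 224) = -7*q^5 + 63*q^4 - 204*q^3 + 349*q^2 - 503*q + 494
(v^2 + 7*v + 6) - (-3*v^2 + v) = 4*v^2 + 6*v + 6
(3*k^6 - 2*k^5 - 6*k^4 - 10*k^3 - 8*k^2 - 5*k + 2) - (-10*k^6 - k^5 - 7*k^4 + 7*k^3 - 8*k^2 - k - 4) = 13*k^6 - k^5 + k^4 - 17*k^3 - 4*k + 6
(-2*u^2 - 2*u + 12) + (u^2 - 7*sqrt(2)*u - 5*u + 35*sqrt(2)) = -u^2 - 7*sqrt(2)*u - 7*u + 12 + 35*sqrt(2)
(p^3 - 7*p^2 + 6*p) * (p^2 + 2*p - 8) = p^5 - 5*p^4 - 16*p^3 + 68*p^2 - 48*p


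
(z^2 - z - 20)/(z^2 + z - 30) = (z + 4)/(z + 6)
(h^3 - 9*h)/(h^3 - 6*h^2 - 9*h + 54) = h/(h - 6)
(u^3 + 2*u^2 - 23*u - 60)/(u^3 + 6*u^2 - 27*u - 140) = (u + 3)/(u + 7)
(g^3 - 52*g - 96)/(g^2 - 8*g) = g + 8 + 12/g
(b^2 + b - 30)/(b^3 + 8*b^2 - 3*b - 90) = (b - 5)/(b^2 + 2*b - 15)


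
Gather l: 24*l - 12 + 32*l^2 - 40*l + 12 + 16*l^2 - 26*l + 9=48*l^2 - 42*l + 9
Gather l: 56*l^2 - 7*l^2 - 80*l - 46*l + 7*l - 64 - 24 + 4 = 49*l^2 - 119*l - 84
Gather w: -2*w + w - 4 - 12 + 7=-w - 9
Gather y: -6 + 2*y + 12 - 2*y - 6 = 0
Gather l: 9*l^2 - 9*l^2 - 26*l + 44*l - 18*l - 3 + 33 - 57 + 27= 0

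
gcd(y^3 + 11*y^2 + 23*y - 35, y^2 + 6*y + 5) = y + 5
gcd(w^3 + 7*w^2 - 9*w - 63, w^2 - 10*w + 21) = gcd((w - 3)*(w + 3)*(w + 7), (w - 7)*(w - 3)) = w - 3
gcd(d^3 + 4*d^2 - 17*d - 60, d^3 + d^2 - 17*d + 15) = d + 5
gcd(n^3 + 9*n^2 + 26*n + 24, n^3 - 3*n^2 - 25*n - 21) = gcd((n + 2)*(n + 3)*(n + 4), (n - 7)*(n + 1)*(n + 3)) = n + 3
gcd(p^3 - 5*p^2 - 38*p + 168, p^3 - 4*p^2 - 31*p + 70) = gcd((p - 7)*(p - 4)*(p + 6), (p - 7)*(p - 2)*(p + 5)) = p - 7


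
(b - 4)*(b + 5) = b^2 + b - 20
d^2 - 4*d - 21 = (d - 7)*(d + 3)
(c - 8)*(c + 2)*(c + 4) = c^3 - 2*c^2 - 40*c - 64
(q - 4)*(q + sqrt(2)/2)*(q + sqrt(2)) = q^3 - 4*q^2 + 3*sqrt(2)*q^2/2 - 6*sqrt(2)*q + q - 4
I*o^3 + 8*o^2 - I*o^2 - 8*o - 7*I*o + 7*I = (o - 7*I)*(o - I)*(I*o - I)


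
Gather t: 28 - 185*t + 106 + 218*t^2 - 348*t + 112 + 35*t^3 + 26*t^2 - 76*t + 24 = 35*t^3 + 244*t^2 - 609*t + 270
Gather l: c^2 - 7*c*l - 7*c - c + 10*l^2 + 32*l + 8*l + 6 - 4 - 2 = c^2 - 8*c + 10*l^2 + l*(40 - 7*c)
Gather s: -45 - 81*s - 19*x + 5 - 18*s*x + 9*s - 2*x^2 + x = s*(-18*x - 72) - 2*x^2 - 18*x - 40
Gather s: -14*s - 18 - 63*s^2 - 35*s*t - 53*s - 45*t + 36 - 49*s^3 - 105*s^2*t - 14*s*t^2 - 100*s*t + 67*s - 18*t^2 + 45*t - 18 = -49*s^3 + s^2*(-105*t - 63) + s*(-14*t^2 - 135*t) - 18*t^2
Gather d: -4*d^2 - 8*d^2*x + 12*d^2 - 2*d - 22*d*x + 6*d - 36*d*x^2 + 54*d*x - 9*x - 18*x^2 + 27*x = d^2*(8 - 8*x) + d*(-36*x^2 + 32*x + 4) - 18*x^2 + 18*x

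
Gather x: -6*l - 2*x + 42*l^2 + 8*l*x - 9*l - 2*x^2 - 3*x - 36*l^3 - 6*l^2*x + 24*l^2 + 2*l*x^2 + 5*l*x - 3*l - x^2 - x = -36*l^3 + 66*l^2 - 18*l + x^2*(2*l - 3) + x*(-6*l^2 + 13*l - 6)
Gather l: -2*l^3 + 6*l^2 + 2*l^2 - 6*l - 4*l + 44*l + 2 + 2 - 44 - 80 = -2*l^3 + 8*l^2 + 34*l - 120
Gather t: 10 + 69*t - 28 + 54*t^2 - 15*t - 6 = 54*t^2 + 54*t - 24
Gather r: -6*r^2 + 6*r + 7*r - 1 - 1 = -6*r^2 + 13*r - 2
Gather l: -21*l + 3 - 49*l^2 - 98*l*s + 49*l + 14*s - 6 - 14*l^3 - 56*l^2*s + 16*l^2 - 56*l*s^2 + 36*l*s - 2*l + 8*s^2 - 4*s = -14*l^3 + l^2*(-56*s - 33) + l*(-56*s^2 - 62*s + 26) + 8*s^2 + 10*s - 3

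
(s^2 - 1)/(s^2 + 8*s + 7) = (s - 1)/(s + 7)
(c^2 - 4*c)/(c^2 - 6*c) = (c - 4)/(c - 6)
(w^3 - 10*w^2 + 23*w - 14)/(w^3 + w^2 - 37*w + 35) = (w^2 - 9*w + 14)/(w^2 + 2*w - 35)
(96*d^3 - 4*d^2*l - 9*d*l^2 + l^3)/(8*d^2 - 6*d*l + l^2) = (24*d^2 + 5*d*l - l^2)/(2*d - l)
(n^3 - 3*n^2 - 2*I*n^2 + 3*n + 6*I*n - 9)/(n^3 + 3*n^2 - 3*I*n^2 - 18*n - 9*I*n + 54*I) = (n + I)/(n + 6)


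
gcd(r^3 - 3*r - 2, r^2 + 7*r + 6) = r + 1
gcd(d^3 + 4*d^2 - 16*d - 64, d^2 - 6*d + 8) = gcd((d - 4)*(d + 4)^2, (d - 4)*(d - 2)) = d - 4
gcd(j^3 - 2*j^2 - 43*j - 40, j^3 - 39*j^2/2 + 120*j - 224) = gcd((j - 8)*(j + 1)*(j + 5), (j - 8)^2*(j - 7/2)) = j - 8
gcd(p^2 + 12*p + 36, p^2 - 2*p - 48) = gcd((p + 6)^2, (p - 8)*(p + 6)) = p + 6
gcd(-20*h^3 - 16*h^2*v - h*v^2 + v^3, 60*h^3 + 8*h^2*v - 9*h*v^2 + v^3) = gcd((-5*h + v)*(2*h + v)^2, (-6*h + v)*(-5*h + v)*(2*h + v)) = -10*h^2 - 3*h*v + v^2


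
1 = 1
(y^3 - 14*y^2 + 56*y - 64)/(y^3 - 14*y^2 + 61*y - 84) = (y^2 - 10*y + 16)/(y^2 - 10*y + 21)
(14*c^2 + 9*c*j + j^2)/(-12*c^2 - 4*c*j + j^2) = (-7*c - j)/(6*c - j)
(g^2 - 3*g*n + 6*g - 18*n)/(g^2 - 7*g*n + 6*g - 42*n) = (g - 3*n)/(g - 7*n)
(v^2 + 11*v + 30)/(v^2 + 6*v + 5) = (v + 6)/(v + 1)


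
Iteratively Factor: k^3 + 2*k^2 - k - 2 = (k + 2)*(k^2 - 1) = (k + 1)*(k + 2)*(k - 1)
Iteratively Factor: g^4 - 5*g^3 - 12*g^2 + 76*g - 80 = (g - 2)*(g^3 - 3*g^2 - 18*g + 40) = (g - 5)*(g - 2)*(g^2 + 2*g - 8) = (g - 5)*(g - 2)*(g + 4)*(g - 2)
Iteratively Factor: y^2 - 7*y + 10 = (y - 2)*(y - 5)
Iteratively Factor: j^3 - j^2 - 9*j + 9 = (j - 1)*(j^2 - 9) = (j - 3)*(j - 1)*(j + 3)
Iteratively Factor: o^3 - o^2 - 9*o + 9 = (o - 1)*(o^2 - 9) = (o - 1)*(o + 3)*(o - 3)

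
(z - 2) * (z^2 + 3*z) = z^3 + z^2 - 6*z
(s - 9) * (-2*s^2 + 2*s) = -2*s^3 + 20*s^2 - 18*s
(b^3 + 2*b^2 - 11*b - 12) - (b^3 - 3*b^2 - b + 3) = 5*b^2 - 10*b - 15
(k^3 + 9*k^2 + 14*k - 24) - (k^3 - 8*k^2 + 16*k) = 17*k^2 - 2*k - 24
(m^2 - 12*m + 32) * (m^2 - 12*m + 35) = m^4 - 24*m^3 + 211*m^2 - 804*m + 1120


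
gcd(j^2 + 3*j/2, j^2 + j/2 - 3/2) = j + 3/2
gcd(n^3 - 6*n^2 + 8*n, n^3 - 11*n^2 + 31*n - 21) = 1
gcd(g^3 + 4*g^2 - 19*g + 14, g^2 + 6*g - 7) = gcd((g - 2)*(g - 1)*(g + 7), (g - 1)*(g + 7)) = g^2 + 6*g - 7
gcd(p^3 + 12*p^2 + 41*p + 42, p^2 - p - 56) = p + 7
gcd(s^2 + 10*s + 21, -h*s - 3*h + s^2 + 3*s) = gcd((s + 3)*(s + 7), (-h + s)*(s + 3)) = s + 3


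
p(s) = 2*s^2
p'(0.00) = 0.00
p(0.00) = 0.00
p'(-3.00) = -12.00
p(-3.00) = 18.00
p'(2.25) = 9.00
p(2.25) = 10.12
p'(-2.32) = -9.28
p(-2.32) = 10.76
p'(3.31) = 13.24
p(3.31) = 21.91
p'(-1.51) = -6.04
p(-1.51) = 4.56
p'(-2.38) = -9.52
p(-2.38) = 11.33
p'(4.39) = 17.56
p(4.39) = 38.54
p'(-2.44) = -9.76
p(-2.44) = 11.91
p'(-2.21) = -8.84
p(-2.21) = 9.77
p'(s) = 4*s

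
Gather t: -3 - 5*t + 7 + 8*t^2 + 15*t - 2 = 8*t^2 + 10*t + 2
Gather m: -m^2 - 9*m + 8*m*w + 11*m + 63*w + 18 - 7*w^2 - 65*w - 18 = -m^2 + m*(8*w + 2) - 7*w^2 - 2*w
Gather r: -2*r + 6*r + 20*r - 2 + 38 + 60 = 24*r + 96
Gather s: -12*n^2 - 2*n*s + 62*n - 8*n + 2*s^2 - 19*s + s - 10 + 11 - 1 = -12*n^2 + 54*n + 2*s^2 + s*(-2*n - 18)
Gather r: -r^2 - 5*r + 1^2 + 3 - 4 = -r^2 - 5*r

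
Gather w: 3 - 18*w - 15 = -18*w - 12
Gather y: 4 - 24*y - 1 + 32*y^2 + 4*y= 32*y^2 - 20*y + 3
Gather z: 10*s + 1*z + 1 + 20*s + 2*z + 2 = 30*s + 3*z + 3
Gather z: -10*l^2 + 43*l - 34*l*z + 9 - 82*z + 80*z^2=-10*l^2 + 43*l + 80*z^2 + z*(-34*l - 82) + 9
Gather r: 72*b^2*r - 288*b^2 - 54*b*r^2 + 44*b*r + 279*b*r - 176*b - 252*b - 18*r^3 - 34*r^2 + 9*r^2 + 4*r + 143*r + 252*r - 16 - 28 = -288*b^2 - 428*b - 18*r^3 + r^2*(-54*b - 25) + r*(72*b^2 + 323*b + 399) - 44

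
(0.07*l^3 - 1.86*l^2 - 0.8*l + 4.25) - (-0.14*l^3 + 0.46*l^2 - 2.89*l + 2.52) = 0.21*l^3 - 2.32*l^2 + 2.09*l + 1.73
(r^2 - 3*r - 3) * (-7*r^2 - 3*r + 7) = -7*r^4 + 18*r^3 + 37*r^2 - 12*r - 21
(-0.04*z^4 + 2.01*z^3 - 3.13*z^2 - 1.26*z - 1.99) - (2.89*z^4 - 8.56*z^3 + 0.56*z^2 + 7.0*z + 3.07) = -2.93*z^4 + 10.57*z^3 - 3.69*z^2 - 8.26*z - 5.06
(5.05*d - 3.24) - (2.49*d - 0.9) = 2.56*d - 2.34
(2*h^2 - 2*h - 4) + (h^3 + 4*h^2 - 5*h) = h^3 + 6*h^2 - 7*h - 4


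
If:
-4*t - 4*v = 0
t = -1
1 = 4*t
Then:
No Solution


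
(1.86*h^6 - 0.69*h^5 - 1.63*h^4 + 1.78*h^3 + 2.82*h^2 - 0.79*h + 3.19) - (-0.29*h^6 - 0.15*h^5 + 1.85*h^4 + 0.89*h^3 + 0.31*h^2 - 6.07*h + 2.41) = 2.15*h^6 - 0.54*h^5 - 3.48*h^4 + 0.89*h^3 + 2.51*h^2 + 5.28*h + 0.78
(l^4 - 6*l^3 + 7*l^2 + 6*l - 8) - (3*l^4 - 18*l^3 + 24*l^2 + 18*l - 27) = -2*l^4 + 12*l^3 - 17*l^2 - 12*l + 19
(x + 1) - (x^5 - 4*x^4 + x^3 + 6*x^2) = -x^5 + 4*x^4 - x^3 - 6*x^2 + x + 1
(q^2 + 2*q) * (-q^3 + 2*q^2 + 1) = -q^5 + 4*q^3 + q^2 + 2*q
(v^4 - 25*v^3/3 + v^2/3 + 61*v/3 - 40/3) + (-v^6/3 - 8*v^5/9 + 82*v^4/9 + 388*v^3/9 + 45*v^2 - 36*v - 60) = -v^6/3 - 8*v^5/9 + 91*v^4/9 + 313*v^3/9 + 136*v^2/3 - 47*v/3 - 220/3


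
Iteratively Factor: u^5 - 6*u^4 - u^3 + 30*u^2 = (u)*(u^4 - 6*u^3 - u^2 + 30*u) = u^2*(u^3 - 6*u^2 - u + 30) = u^2*(u - 3)*(u^2 - 3*u - 10) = u^2*(u - 5)*(u - 3)*(u + 2)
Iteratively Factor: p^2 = (p)*(p)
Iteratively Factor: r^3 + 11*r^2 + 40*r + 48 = (r + 3)*(r^2 + 8*r + 16) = (r + 3)*(r + 4)*(r + 4)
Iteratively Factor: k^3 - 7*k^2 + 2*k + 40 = (k - 4)*(k^2 - 3*k - 10) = (k - 5)*(k - 4)*(k + 2)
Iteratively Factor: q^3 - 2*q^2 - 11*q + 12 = (q - 1)*(q^2 - q - 12) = (q - 1)*(q + 3)*(q - 4)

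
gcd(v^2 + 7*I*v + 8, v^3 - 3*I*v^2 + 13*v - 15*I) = v - I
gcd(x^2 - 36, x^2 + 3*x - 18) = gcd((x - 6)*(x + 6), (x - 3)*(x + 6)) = x + 6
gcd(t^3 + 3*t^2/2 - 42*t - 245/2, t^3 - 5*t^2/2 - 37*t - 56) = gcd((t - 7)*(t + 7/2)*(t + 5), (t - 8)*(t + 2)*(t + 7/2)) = t + 7/2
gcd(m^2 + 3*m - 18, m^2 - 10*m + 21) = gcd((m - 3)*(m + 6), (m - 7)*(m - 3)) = m - 3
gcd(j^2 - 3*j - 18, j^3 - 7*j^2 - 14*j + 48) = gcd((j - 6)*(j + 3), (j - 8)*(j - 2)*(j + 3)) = j + 3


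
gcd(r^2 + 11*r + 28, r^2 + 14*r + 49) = r + 7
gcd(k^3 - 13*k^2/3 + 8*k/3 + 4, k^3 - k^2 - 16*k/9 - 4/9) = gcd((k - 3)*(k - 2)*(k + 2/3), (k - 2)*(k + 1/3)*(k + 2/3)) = k^2 - 4*k/3 - 4/3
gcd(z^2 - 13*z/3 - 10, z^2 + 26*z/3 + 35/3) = z + 5/3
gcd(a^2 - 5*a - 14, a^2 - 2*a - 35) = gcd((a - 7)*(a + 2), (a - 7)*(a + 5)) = a - 7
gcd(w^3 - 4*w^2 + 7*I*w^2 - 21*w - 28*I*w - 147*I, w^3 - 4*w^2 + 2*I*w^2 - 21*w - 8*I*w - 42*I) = w^2 - 4*w - 21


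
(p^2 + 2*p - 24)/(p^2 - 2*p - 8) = (p + 6)/(p + 2)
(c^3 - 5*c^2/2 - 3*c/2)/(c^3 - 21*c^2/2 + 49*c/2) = (2*c^2 - 5*c - 3)/(2*c^2 - 21*c + 49)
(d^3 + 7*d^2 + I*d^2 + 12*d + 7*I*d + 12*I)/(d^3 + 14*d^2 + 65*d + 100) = (d^2 + d*(3 + I) + 3*I)/(d^2 + 10*d + 25)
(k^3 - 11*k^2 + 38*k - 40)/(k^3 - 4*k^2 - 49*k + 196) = (k^2 - 7*k + 10)/(k^2 - 49)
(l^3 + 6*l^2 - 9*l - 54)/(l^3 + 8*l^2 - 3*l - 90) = (l + 3)/(l + 5)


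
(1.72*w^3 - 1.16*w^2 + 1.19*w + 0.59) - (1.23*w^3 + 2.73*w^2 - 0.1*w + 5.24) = 0.49*w^3 - 3.89*w^2 + 1.29*w - 4.65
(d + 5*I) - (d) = 5*I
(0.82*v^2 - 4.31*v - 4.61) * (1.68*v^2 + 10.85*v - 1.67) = 1.3776*v^4 + 1.6562*v^3 - 55.8777*v^2 - 42.8208*v + 7.6987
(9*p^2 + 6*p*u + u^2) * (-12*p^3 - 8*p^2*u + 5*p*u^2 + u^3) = -108*p^5 - 144*p^4*u - 15*p^3*u^2 + 31*p^2*u^3 + 11*p*u^4 + u^5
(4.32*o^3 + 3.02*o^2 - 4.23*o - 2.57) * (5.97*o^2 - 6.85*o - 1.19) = 25.7904*o^5 - 11.5626*o^4 - 51.0809*o^3 + 10.0388*o^2 + 22.6382*o + 3.0583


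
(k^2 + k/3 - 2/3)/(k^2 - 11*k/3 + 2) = (k + 1)/(k - 3)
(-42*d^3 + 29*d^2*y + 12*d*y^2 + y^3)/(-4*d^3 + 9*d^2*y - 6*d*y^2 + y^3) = (42*d^2 + 13*d*y + y^2)/(4*d^2 - 5*d*y + y^2)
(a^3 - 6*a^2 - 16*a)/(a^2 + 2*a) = a - 8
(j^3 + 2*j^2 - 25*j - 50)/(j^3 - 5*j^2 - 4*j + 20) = (j + 5)/(j - 2)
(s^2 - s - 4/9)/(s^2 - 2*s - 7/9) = (3*s - 4)/(3*s - 7)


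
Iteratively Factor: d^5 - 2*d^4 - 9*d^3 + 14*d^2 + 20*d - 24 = (d - 1)*(d^4 - d^3 - 10*d^2 + 4*d + 24) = (d - 1)*(d + 2)*(d^3 - 3*d^2 - 4*d + 12) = (d - 1)*(d + 2)^2*(d^2 - 5*d + 6) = (d - 3)*(d - 1)*(d + 2)^2*(d - 2)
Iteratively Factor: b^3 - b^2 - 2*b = (b)*(b^2 - b - 2) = b*(b - 2)*(b + 1)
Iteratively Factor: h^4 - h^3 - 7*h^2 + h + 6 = (h + 1)*(h^3 - 2*h^2 - 5*h + 6) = (h - 1)*(h + 1)*(h^2 - h - 6) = (h - 3)*(h - 1)*(h + 1)*(h + 2)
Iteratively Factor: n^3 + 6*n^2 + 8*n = (n + 2)*(n^2 + 4*n) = n*(n + 2)*(n + 4)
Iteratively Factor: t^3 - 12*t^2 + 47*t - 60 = (t - 3)*(t^2 - 9*t + 20) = (t - 5)*(t - 3)*(t - 4)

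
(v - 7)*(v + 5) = v^2 - 2*v - 35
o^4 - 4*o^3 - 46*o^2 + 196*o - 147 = (o - 7)*(o - 3)*(o - 1)*(o + 7)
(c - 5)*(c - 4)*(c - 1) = c^3 - 10*c^2 + 29*c - 20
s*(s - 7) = s^2 - 7*s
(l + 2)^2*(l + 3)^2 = l^4 + 10*l^3 + 37*l^2 + 60*l + 36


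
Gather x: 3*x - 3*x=0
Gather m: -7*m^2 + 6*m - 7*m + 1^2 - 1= -7*m^2 - m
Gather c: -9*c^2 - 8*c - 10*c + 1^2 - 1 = -9*c^2 - 18*c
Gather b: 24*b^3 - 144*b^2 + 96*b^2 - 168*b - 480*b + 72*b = 24*b^3 - 48*b^2 - 576*b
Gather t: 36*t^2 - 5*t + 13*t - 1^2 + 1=36*t^2 + 8*t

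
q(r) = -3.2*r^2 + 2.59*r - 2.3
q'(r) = 2.59 - 6.4*r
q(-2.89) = -36.51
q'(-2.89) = 21.09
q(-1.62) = -14.89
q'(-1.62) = 12.96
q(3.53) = -33.03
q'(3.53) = -20.00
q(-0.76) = -6.12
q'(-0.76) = 7.45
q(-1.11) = -9.12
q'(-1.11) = 9.69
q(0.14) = -2.00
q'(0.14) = 1.69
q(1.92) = -9.12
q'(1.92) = -9.70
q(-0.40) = -3.85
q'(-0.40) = 5.15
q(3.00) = -23.33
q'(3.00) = -16.61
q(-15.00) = -761.15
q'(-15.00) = 98.59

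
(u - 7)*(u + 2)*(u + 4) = u^3 - u^2 - 34*u - 56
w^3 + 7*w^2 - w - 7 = (w - 1)*(w + 1)*(w + 7)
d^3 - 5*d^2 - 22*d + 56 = (d - 7)*(d - 2)*(d + 4)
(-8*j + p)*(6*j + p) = -48*j^2 - 2*j*p + p^2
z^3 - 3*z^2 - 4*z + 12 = (z - 3)*(z - 2)*(z + 2)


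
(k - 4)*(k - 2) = k^2 - 6*k + 8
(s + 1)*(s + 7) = s^2 + 8*s + 7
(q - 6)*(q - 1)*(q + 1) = q^3 - 6*q^2 - q + 6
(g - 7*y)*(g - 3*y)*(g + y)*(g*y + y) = g^4*y - 9*g^3*y^2 + g^3*y + 11*g^2*y^3 - 9*g^2*y^2 + 21*g*y^4 + 11*g*y^3 + 21*y^4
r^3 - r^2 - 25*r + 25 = (r - 5)*(r - 1)*(r + 5)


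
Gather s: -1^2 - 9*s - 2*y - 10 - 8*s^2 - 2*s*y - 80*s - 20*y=-8*s^2 + s*(-2*y - 89) - 22*y - 11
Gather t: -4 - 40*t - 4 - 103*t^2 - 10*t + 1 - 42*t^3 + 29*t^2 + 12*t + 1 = -42*t^3 - 74*t^2 - 38*t - 6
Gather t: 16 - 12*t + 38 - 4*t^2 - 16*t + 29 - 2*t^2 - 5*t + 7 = -6*t^2 - 33*t + 90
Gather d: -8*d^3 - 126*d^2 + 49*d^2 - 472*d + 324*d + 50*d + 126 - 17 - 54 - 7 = -8*d^3 - 77*d^2 - 98*d + 48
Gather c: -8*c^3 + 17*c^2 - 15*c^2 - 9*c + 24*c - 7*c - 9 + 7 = -8*c^3 + 2*c^2 + 8*c - 2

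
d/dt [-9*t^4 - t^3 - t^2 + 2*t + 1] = -36*t^3 - 3*t^2 - 2*t + 2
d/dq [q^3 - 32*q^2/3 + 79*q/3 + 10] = 3*q^2 - 64*q/3 + 79/3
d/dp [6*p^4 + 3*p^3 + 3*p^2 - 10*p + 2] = 24*p^3 + 9*p^2 + 6*p - 10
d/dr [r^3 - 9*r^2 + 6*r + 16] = 3*r^2 - 18*r + 6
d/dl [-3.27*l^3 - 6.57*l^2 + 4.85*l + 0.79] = -9.81*l^2 - 13.14*l + 4.85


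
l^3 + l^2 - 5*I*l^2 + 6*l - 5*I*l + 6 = (l + 1)*(l - 6*I)*(l + I)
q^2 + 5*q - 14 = (q - 2)*(q + 7)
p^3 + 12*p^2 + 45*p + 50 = (p + 2)*(p + 5)^2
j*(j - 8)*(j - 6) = j^3 - 14*j^2 + 48*j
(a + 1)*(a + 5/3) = a^2 + 8*a/3 + 5/3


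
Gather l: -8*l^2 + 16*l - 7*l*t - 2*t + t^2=-8*l^2 + l*(16 - 7*t) + t^2 - 2*t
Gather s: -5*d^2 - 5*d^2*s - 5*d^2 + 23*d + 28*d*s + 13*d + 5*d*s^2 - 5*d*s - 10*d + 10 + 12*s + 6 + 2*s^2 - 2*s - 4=-10*d^2 + 26*d + s^2*(5*d + 2) + s*(-5*d^2 + 23*d + 10) + 12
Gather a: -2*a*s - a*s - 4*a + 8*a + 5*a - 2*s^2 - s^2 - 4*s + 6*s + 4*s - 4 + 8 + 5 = a*(9 - 3*s) - 3*s^2 + 6*s + 9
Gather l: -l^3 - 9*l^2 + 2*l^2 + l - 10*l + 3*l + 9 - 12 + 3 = -l^3 - 7*l^2 - 6*l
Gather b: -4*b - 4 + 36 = 32 - 4*b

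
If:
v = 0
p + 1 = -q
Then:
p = -q - 1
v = 0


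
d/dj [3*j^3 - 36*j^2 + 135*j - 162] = 9*j^2 - 72*j + 135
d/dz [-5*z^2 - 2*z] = -10*z - 2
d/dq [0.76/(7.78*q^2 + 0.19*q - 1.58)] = (-11.8256*q - 0.1444)/(7.78*q^2 + 0.19*q - 1.58)^2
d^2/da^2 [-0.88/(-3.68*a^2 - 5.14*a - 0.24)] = (-23.834624*a^2 - 33.290752*a + 0.88*(7.36*a + 5.14)*(14.72*a + 10.28) - 1.554432)/(3.68*a^2 + 5.14*a + 0.24)^3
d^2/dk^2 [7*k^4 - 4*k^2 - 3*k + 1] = 84*k^2 - 8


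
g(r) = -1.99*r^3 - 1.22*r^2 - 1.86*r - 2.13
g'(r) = -5.97*r^2 - 2.44*r - 1.86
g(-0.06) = -2.02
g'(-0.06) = -1.74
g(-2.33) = 20.75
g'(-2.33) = -28.59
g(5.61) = -402.31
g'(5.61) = -203.44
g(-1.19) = 1.71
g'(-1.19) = -7.41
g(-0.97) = 0.34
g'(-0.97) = -5.11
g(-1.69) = 7.13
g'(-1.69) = -14.79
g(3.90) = -145.99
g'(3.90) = -102.18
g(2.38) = -40.30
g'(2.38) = -41.48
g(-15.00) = 6467.52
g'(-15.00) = -1308.51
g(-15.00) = 6467.52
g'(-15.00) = -1308.51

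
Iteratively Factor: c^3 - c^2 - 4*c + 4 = (c - 2)*(c^2 + c - 2) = (c - 2)*(c + 2)*(c - 1)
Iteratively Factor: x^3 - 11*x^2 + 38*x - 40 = (x - 4)*(x^2 - 7*x + 10) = (x - 5)*(x - 4)*(x - 2)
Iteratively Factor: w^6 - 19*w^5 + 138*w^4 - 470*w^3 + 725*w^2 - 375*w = (w)*(w^5 - 19*w^4 + 138*w^3 - 470*w^2 + 725*w - 375) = w*(w - 5)*(w^4 - 14*w^3 + 68*w^2 - 130*w + 75) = w*(w - 5)*(w - 1)*(w^3 - 13*w^2 + 55*w - 75) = w*(w - 5)^2*(w - 1)*(w^2 - 8*w + 15) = w*(w - 5)^3*(w - 1)*(w - 3)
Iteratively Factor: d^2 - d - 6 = (d + 2)*(d - 3)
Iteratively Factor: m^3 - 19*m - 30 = (m + 2)*(m^2 - 2*m - 15) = (m - 5)*(m + 2)*(m + 3)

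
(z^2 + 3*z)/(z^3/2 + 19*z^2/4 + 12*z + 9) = 4*z*(z + 3)/(2*z^3 + 19*z^2 + 48*z + 36)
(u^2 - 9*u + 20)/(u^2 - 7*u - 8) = (-u^2 + 9*u - 20)/(-u^2 + 7*u + 8)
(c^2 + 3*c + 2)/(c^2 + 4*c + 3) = (c + 2)/(c + 3)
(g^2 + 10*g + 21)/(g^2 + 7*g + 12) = (g + 7)/(g + 4)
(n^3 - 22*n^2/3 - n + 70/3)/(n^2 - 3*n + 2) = (3*n^2 - 16*n - 35)/(3*(n - 1))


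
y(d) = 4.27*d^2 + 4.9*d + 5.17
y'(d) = 8.54*d + 4.9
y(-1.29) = 5.95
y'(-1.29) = -6.12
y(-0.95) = 4.37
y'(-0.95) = -3.21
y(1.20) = 17.20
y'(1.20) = 15.15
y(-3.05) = 29.95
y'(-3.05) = -21.15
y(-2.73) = 23.62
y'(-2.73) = -18.41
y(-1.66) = 8.80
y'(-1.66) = -9.28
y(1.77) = 27.22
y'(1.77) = 20.02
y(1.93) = 30.53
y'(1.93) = 21.38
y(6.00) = 188.29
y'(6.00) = 56.14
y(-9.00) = 306.94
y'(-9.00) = -71.96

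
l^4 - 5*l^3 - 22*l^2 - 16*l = l*(l - 8)*(l + 1)*(l + 2)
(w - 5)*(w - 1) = w^2 - 6*w + 5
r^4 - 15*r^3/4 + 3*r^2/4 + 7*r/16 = r*(r - 7/2)*(r - 1/2)*(r + 1/4)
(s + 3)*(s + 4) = s^2 + 7*s + 12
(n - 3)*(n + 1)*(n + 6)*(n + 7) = n^4 + 11*n^3 + 13*n^2 - 123*n - 126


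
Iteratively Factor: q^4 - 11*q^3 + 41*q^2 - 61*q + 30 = (q - 3)*(q^3 - 8*q^2 + 17*q - 10) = (q - 5)*(q - 3)*(q^2 - 3*q + 2) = (q - 5)*(q - 3)*(q - 1)*(q - 2)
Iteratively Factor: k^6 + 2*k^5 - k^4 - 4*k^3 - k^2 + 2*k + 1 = (k - 1)*(k^5 + 3*k^4 + 2*k^3 - 2*k^2 - 3*k - 1) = (k - 1)*(k + 1)*(k^4 + 2*k^3 - 2*k - 1) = (k - 1)*(k + 1)^2*(k^3 + k^2 - k - 1) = (k - 1)*(k + 1)^3*(k^2 - 1) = (k - 1)^2*(k + 1)^3*(k + 1)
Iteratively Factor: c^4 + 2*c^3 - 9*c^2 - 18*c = (c + 2)*(c^3 - 9*c) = (c - 3)*(c + 2)*(c^2 + 3*c) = c*(c - 3)*(c + 2)*(c + 3)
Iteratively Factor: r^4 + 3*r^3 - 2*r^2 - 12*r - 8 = (r - 2)*(r^3 + 5*r^2 + 8*r + 4) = (r - 2)*(r + 2)*(r^2 + 3*r + 2) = (r - 2)*(r + 2)^2*(r + 1)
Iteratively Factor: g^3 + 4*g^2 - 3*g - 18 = (g + 3)*(g^2 + g - 6) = (g + 3)^2*(g - 2)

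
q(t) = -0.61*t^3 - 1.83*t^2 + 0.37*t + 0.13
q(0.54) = -0.30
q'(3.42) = -33.55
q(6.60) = -252.52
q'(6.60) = -103.50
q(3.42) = -44.41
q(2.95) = -30.36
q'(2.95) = -26.35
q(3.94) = -64.13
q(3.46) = -45.77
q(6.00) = -195.29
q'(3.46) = -34.20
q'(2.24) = -17.01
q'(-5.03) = -27.52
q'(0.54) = -2.14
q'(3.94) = -42.46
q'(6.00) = -87.47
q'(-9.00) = -114.92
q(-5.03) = 29.60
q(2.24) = -15.08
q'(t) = -1.83*t^2 - 3.66*t + 0.37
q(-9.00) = 293.26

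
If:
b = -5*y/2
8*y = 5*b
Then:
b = 0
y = 0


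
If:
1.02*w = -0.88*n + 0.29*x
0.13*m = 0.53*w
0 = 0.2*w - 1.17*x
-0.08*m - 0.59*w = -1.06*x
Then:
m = 0.00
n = 0.00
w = 0.00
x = 0.00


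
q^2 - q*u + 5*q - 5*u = (q + 5)*(q - u)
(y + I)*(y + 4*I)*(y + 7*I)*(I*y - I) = I*y^4 - 12*y^3 - I*y^3 + 12*y^2 - 39*I*y^2 + 28*y + 39*I*y - 28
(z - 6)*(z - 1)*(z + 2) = z^3 - 5*z^2 - 8*z + 12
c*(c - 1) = c^2 - c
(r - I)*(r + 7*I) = r^2 + 6*I*r + 7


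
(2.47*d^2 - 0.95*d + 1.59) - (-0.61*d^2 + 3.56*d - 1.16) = 3.08*d^2 - 4.51*d + 2.75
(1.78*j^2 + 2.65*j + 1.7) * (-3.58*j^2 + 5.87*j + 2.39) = -6.3724*j^4 + 0.961600000000001*j^3 + 13.7237*j^2 + 16.3125*j + 4.063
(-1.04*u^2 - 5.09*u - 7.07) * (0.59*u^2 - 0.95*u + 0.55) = -0.6136*u^4 - 2.0151*u^3 + 0.0922000000000001*u^2 + 3.917*u - 3.8885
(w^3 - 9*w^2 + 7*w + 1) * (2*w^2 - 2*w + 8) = 2*w^5 - 20*w^4 + 40*w^3 - 84*w^2 + 54*w + 8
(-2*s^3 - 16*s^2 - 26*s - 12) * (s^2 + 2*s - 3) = -2*s^5 - 20*s^4 - 52*s^3 - 16*s^2 + 54*s + 36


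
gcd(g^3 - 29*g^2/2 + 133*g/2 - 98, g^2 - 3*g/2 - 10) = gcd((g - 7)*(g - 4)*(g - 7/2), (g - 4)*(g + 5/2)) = g - 4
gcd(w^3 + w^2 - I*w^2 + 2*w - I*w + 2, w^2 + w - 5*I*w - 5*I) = w + 1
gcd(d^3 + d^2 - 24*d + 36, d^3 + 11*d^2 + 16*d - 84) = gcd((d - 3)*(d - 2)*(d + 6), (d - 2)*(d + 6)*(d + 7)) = d^2 + 4*d - 12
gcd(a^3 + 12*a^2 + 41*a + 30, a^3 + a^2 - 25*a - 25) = a^2 + 6*a + 5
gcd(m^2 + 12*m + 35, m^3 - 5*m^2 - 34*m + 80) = m + 5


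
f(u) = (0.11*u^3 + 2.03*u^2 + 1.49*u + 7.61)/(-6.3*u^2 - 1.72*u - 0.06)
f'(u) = (12.6*u + 1.72)*(0.11*u^3 + 2.03*u^2 + 1.49*u + 7.61)/(-6.3*u^2 - 1.72*u - 0.06)^2 + (0.33*u^2 + 4.06*u + 1.49)/(-6.3*u^2 - 1.72*u - 0.06)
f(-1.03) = -1.63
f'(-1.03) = -3.22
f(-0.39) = -21.10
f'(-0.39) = -193.86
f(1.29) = -1.03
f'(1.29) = 0.88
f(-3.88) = -0.29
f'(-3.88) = -0.05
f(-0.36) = -28.50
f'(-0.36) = -312.18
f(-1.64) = -0.71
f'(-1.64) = -0.65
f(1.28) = -1.04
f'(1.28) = 0.90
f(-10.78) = -0.13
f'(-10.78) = -0.02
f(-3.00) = -0.36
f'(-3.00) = -0.10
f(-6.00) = -0.22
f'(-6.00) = -0.02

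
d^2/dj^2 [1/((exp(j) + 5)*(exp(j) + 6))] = (4*exp(3*j) + 33*exp(2*j) + exp(j) - 330)*exp(j)/(exp(6*j) + 33*exp(5*j) + 453*exp(4*j) + 3311*exp(3*j) + 13590*exp(2*j) + 29700*exp(j) + 27000)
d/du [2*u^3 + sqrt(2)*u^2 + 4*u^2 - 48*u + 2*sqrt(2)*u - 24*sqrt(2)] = 6*u^2 + 2*sqrt(2)*u + 8*u - 48 + 2*sqrt(2)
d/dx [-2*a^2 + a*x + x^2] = a + 2*x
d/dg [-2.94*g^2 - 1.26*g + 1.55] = -5.88*g - 1.26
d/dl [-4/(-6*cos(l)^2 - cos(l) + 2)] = 4*(12*cos(l) + 1)*sin(l)/(6*cos(l)^2 + cos(l) - 2)^2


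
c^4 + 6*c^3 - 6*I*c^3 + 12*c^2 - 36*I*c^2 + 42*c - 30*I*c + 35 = (c + 1)*(c + 5)*(c - 7*I)*(c + I)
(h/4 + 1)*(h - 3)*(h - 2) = h^3/4 - h^2/4 - 7*h/2 + 6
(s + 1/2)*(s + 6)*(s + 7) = s^3 + 27*s^2/2 + 97*s/2 + 21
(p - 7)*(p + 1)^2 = p^3 - 5*p^2 - 13*p - 7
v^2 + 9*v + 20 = (v + 4)*(v + 5)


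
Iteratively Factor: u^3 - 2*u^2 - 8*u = (u + 2)*(u^2 - 4*u) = u*(u + 2)*(u - 4)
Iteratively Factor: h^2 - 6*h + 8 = (h - 2)*(h - 4)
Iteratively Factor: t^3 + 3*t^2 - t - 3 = (t + 3)*(t^2 - 1) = (t + 1)*(t + 3)*(t - 1)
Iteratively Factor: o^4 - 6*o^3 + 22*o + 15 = (o + 1)*(o^3 - 7*o^2 + 7*o + 15) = (o - 3)*(o + 1)*(o^2 - 4*o - 5) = (o - 5)*(o - 3)*(o + 1)*(o + 1)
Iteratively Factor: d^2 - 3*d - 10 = (d - 5)*(d + 2)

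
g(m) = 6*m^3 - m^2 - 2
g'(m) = 18*m^2 - 2*m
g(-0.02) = -2.00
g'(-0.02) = 0.05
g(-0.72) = -4.76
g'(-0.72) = 10.77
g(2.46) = 81.27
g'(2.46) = 104.01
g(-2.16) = -67.13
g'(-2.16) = 88.30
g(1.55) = 17.94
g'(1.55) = 40.14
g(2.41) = 76.18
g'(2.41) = 99.73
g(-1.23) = -14.68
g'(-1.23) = 29.69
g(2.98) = 147.90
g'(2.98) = 153.89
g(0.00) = -2.00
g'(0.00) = 0.00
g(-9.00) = -4457.00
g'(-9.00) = 1476.00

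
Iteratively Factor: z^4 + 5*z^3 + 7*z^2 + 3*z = (z + 1)*(z^3 + 4*z^2 + 3*z) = (z + 1)*(z + 3)*(z^2 + z) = (z + 1)^2*(z + 3)*(z)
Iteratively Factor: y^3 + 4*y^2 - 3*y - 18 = (y - 2)*(y^2 + 6*y + 9) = (y - 2)*(y + 3)*(y + 3)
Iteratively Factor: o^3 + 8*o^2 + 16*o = (o + 4)*(o^2 + 4*o) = (o + 4)^2*(o)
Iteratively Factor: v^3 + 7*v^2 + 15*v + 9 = (v + 1)*(v^2 + 6*v + 9) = (v + 1)*(v + 3)*(v + 3)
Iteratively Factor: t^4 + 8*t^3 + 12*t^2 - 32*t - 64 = (t - 2)*(t^3 + 10*t^2 + 32*t + 32) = (t - 2)*(t + 2)*(t^2 + 8*t + 16) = (t - 2)*(t + 2)*(t + 4)*(t + 4)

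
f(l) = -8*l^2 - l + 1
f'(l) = -16*l - 1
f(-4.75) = -174.75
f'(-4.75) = 75.00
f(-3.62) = -100.22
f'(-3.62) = 56.92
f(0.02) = 0.98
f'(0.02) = -1.32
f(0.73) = -3.99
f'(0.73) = -12.68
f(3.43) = -96.55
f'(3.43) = -55.88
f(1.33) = -14.48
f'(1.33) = -22.28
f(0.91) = -6.53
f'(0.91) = -15.56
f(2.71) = -60.46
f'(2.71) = -44.36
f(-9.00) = -638.00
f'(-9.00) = 143.00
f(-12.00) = -1139.00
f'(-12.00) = 191.00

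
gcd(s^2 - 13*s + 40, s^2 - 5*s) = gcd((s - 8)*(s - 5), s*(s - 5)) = s - 5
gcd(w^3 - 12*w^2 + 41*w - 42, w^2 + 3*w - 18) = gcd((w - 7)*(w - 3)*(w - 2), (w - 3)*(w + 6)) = w - 3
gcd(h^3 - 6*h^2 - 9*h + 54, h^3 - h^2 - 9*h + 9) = h^2 - 9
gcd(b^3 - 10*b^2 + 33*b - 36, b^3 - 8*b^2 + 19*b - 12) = b^2 - 7*b + 12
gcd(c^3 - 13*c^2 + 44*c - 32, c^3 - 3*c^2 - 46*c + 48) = c^2 - 9*c + 8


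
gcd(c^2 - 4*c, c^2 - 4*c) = c^2 - 4*c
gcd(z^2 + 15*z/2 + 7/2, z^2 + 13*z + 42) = z + 7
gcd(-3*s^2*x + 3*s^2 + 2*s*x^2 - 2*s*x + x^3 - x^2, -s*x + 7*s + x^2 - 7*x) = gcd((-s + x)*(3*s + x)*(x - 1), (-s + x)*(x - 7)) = -s + x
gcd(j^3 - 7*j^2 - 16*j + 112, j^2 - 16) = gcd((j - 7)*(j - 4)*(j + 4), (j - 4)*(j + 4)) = j^2 - 16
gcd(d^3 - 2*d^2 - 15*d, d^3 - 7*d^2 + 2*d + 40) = d - 5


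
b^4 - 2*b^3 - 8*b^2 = b^2*(b - 4)*(b + 2)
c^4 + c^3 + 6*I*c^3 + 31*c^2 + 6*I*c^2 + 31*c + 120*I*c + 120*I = (c + 1)*(c - 5*I)*(c + 3*I)*(c + 8*I)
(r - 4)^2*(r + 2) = r^3 - 6*r^2 + 32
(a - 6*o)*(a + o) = a^2 - 5*a*o - 6*o^2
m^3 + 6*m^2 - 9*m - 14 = (m - 2)*(m + 1)*(m + 7)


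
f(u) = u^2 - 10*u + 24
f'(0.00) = -10.00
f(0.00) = 24.00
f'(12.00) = 14.00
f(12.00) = 48.00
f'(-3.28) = -16.56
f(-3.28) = 67.56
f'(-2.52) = -15.04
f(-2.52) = 55.55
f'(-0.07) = -10.14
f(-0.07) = 24.70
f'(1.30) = -7.40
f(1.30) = 12.69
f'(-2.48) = -14.96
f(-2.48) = 54.95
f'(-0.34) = -10.68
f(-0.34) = 27.52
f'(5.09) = 0.18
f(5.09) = -0.99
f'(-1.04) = -12.08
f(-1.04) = 35.48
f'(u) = 2*u - 10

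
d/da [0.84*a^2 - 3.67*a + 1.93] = 1.68*a - 3.67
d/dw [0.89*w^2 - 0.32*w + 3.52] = 1.78*w - 0.32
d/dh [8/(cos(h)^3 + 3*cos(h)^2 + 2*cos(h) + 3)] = 8*(3*cos(h)^2 + 6*cos(h) + 2)*sin(h)/(cos(h)^3 + 3*cos(h)^2 + 2*cos(h) + 3)^2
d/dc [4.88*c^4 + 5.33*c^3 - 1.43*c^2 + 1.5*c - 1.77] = 19.52*c^3 + 15.99*c^2 - 2.86*c + 1.5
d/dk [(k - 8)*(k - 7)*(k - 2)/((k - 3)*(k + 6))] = (k^4 + 6*k^3 - 191*k^2 + 836*k - 1212)/(k^4 + 6*k^3 - 27*k^2 - 108*k + 324)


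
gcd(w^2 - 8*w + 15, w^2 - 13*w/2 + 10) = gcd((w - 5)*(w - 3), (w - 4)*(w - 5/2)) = 1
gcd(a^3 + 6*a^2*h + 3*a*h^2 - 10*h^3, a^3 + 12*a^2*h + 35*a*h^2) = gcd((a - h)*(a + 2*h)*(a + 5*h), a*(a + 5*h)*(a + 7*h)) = a + 5*h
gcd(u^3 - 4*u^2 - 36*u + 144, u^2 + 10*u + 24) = u + 6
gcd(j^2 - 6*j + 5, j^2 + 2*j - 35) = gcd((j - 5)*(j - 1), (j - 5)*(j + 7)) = j - 5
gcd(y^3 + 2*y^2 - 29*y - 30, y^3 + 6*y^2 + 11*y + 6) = y + 1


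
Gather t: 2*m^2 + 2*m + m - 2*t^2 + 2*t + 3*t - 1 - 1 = 2*m^2 + 3*m - 2*t^2 + 5*t - 2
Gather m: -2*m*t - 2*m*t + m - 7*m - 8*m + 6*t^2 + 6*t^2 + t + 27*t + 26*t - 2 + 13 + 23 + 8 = m*(-4*t - 14) + 12*t^2 + 54*t + 42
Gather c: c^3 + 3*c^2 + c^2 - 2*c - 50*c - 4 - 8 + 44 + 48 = c^3 + 4*c^2 - 52*c + 80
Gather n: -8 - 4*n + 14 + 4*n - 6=0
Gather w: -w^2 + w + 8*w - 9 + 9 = -w^2 + 9*w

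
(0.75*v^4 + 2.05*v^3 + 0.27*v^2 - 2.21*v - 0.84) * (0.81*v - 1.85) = 0.6075*v^5 + 0.273*v^4 - 3.5738*v^3 - 2.2896*v^2 + 3.4081*v + 1.554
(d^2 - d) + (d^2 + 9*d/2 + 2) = 2*d^2 + 7*d/2 + 2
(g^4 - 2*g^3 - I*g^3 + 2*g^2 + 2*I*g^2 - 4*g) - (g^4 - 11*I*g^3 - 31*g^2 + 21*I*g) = -2*g^3 + 10*I*g^3 + 33*g^2 + 2*I*g^2 - 4*g - 21*I*g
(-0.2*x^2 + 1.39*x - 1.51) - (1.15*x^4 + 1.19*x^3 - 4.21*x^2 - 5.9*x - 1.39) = -1.15*x^4 - 1.19*x^3 + 4.01*x^2 + 7.29*x - 0.12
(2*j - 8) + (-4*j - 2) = -2*j - 10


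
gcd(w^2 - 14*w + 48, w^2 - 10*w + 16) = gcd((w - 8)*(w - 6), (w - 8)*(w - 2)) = w - 8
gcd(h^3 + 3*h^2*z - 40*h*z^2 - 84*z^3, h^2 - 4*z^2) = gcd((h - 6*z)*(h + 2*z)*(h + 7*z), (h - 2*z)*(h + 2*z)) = h + 2*z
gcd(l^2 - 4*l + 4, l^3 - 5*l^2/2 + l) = l - 2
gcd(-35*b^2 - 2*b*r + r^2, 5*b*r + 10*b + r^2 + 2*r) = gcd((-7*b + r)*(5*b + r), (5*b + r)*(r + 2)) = 5*b + r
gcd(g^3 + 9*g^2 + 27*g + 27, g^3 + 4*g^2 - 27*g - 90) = g + 3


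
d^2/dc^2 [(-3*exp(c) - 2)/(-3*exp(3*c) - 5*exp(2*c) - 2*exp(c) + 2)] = (108*exp(6*c) + 297*exp(5*c) + 333*exp(4*c) + 428*exp(3*c) + 348*exp(2*c) + 100*exp(c) + 20)*exp(c)/(27*exp(9*c) + 135*exp(8*c) + 279*exp(7*c) + 251*exp(6*c) + 6*exp(5*c) - 162*exp(4*c) - 76*exp(3*c) + 36*exp(2*c) + 24*exp(c) - 8)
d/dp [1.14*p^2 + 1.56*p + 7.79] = 2.28*p + 1.56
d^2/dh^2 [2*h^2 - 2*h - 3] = 4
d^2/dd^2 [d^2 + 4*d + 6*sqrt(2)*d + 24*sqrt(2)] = 2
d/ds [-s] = -1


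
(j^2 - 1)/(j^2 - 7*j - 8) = (j - 1)/(j - 8)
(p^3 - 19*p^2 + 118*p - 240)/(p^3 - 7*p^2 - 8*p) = (p^2 - 11*p + 30)/(p*(p + 1))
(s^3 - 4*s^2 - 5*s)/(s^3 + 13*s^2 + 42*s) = (s^2 - 4*s - 5)/(s^2 + 13*s + 42)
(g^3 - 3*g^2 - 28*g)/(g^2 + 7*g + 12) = g*(g - 7)/(g + 3)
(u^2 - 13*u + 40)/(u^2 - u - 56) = (u - 5)/(u + 7)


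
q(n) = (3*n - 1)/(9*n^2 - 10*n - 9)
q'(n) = (10 - 18*n)*(3*n - 1)/(9*n^2 - 10*n - 9)^2 + 3/(9*n^2 - 10*n - 9) = (-27*n^2 + 18*n - 37)/(81*n^4 - 180*n^3 - 62*n^2 + 180*n + 81)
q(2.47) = 0.30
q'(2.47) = -0.35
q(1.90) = 1.05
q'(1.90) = -4.97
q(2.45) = 0.31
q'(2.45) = -0.37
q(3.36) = 0.15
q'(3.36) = -0.08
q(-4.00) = -0.07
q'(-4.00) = -0.02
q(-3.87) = -0.08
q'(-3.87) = -0.02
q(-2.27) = -0.13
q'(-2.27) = -0.06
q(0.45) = -0.03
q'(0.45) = -0.25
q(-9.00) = -0.03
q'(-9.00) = 0.00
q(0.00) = 0.11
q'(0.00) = -0.46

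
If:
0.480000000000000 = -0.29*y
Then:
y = -1.66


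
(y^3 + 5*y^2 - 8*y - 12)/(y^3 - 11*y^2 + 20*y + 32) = (y^2 + 4*y - 12)/(y^2 - 12*y + 32)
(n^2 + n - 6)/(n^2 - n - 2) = (n + 3)/(n + 1)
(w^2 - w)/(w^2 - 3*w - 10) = w*(1 - w)/(-w^2 + 3*w + 10)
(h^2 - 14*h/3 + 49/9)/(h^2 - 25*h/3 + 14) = (h - 7/3)/(h - 6)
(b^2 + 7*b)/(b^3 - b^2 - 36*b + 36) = b*(b + 7)/(b^3 - b^2 - 36*b + 36)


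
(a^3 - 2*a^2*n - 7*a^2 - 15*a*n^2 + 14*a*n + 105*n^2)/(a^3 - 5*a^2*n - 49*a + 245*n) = (a + 3*n)/(a + 7)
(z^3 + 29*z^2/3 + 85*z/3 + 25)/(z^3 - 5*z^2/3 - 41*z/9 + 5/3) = 3*(z^2 + 8*z + 15)/(3*z^2 - 10*z + 3)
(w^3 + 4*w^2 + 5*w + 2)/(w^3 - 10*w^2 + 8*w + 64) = (w^2 + 2*w + 1)/(w^2 - 12*w + 32)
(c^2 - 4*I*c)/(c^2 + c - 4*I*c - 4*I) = c/(c + 1)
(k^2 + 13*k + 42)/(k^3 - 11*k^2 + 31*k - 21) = (k^2 + 13*k + 42)/(k^3 - 11*k^2 + 31*k - 21)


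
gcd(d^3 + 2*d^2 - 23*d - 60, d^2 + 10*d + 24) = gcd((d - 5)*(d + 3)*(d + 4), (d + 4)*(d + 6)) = d + 4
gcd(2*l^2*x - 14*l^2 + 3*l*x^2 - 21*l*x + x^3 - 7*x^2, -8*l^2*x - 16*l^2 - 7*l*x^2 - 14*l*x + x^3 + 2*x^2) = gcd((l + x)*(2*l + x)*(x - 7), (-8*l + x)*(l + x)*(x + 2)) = l + x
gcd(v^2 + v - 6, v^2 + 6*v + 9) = v + 3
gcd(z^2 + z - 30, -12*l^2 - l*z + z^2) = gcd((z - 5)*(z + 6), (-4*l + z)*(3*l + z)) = 1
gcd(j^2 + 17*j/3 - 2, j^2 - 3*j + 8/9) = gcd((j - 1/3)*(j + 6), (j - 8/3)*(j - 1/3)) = j - 1/3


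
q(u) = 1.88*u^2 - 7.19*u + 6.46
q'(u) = 3.76*u - 7.19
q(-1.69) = 23.98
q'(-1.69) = -13.54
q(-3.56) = 55.88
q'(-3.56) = -20.58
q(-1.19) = 17.68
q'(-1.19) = -11.66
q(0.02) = 6.32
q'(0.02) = -7.11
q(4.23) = 9.68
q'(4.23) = 8.71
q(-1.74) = 24.66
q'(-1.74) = -13.73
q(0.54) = 3.13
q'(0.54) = -5.16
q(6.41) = 37.62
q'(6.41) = 16.91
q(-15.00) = 537.31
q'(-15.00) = -63.59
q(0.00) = 6.46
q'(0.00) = -7.19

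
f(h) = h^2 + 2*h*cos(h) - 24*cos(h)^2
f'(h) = -2*h*sin(h) + 2*h + 48*sin(h)*cos(h) + 2*cos(h)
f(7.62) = 60.31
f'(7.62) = 11.70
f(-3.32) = -5.69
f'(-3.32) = -15.81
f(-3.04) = -8.46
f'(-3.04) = -3.84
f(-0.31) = -22.26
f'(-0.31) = -12.85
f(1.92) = -0.44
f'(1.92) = -15.88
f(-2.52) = -5.41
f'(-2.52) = 13.12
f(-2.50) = -5.15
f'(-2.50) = 13.42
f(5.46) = 26.14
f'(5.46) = -3.64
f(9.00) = 44.68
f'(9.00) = -9.26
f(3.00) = -20.46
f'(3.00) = -3.53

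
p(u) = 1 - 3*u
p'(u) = -3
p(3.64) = -9.92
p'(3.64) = -3.00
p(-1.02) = 4.06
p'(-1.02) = -3.00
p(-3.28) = 10.84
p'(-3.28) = -3.00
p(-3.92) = 12.76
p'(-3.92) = -3.00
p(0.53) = -0.59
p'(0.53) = -3.00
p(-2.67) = 9.01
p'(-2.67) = -3.00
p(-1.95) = 6.85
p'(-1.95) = -3.00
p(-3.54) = 11.62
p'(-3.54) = -3.00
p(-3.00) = 10.00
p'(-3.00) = -3.00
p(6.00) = -17.00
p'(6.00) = -3.00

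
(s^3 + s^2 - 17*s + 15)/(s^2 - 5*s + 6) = (s^2 + 4*s - 5)/(s - 2)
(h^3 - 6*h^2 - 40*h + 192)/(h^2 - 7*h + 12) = (h^2 - 2*h - 48)/(h - 3)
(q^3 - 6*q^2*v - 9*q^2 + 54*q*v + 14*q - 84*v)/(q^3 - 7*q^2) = 1 - 6*v/q - 2/q + 12*v/q^2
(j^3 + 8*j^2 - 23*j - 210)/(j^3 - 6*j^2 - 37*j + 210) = (j + 7)/(j - 7)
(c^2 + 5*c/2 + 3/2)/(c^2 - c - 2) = (c + 3/2)/(c - 2)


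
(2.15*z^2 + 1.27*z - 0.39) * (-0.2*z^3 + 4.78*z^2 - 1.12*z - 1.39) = -0.43*z^5 + 10.023*z^4 + 3.7406*z^3 - 6.2751*z^2 - 1.3285*z + 0.5421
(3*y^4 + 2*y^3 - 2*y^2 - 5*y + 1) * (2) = 6*y^4 + 4*y^3 - 4*y^2 - 10*y + 2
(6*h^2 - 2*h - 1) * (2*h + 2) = 12*h^3 + 8*h^2 - 6*h - 2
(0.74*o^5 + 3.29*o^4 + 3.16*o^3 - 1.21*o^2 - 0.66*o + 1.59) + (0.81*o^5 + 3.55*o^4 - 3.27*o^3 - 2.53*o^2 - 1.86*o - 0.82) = 1.55*o^5 + 6.84*o^4 - 0.11*o^3 - 3.74*o^2 - 2.52*o + 0.77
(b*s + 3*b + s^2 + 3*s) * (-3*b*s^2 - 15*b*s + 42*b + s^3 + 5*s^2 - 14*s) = -3*b^2*s^3 - 24*b^2*s^2 - 3*b^2*s + 126*b^2 - 2*b*s^4 - 16*b*s^3 - 2*b*s^2 + 84*b*s + s^5 + 8*s^4 + s^3 - 42*s^2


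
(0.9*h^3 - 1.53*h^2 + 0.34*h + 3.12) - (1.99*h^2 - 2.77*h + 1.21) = 0.9*h^3 - 3.52*h^2 + 3.11*h + 1.91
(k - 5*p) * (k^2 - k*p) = k^3 - 6*k^2*p + 5*k*p^2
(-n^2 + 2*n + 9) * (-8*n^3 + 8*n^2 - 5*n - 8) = 8*n^5 - 24*n^4 - 51*n^3 + 70*n^2 - 61*n - 72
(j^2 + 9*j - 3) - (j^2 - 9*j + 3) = 18*j - 6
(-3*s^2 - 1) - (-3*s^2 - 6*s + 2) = 6*s - 3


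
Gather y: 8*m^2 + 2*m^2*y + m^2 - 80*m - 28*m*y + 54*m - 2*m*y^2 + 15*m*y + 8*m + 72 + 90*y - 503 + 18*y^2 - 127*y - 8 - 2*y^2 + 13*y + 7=9*m^2 - 18*m + y^2*(16 - 2*m) + y*(2*m^2 - 13*m - 24) - 432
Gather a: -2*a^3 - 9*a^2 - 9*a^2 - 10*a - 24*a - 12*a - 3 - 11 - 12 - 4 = -2*a^3 - 18*a^2 - 46*a - 30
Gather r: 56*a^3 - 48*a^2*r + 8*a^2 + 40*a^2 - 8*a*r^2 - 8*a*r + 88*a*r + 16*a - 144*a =56*a^3 + 48*a^2 - 8*a*r^2 - 128*a + r*(-48*a^2 + 80*a)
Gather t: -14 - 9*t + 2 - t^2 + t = -t^2 - 8*t - 12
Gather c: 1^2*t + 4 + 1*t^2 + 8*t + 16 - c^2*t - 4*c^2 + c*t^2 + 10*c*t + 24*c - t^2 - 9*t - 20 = c^2*(-t - 4) + c*(t^2 + 10*t + 24)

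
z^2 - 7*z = z*(z - 7)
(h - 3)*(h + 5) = h^2 + 2*h - 15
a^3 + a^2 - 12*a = a*(a - 3)*(a + 4)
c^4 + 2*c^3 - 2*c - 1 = (c - 1)*(c + 1)^3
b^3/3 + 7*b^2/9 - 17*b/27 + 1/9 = (b/3 + 1)*(b - 1/3)^2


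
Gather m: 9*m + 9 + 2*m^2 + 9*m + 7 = 2*m^2 + 18*m + 16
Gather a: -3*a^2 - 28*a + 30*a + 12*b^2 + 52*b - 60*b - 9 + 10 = -3*a^2 + 2*a + 12*b^2 - 8*b + 1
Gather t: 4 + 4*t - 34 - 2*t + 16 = 2*t - 14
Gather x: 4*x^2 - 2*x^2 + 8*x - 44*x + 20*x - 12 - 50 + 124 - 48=2*x^2 - 16*x + 14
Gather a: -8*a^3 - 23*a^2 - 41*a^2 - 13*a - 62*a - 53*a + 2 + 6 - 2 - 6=-8*a^3 - 64*a^2 - 128*a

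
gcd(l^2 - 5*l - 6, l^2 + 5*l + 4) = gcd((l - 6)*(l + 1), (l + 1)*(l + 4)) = l + 1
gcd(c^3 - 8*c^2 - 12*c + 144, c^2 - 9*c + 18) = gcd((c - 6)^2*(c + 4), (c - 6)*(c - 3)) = c - 6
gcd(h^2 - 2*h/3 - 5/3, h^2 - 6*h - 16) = 1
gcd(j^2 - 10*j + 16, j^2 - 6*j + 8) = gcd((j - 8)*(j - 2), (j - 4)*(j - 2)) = j - 2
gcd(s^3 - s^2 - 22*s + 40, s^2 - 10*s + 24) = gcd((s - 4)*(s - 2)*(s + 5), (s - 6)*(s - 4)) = s - 4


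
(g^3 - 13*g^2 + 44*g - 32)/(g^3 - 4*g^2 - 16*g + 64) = (g^2 - 9*g + 8)/(g^2 - 16)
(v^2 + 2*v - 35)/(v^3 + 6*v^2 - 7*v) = (v - 5)/(v*(v - 1))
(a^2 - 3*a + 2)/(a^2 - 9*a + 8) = (a - 2)/(a - 8)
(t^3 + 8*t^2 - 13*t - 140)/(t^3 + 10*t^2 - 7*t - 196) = (t + 5)/(t + 7)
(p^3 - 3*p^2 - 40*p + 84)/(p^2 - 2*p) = p - 1 - 42/p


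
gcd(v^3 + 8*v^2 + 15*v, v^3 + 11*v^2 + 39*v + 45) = v^2 + 8*v + 15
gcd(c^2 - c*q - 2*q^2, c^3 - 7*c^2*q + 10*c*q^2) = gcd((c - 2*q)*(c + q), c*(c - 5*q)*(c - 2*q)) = -c + 2*q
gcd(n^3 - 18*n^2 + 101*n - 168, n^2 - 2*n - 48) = n - 8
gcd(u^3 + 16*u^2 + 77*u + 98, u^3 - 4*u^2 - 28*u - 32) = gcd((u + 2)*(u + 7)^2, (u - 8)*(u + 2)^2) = u + 2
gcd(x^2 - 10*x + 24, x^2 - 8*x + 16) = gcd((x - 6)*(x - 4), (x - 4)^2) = x - 4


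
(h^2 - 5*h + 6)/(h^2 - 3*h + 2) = (h - 3)/(h - 1)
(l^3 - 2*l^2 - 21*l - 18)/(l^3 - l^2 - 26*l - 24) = (l + 3)/(l + 4)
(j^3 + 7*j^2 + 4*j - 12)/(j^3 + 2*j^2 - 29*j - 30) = (j^2 + j - 2)/(j^2 - 4*j - 5)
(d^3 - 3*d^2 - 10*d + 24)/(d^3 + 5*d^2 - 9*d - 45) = (d^2 - 6*d + 8)/(d^2 + 2*d - 15)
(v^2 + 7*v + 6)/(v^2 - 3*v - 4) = (v + 6)/(v - 4)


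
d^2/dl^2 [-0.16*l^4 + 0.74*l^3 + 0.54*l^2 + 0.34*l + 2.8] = -1.92*l^2 + 4.44*l + 1.08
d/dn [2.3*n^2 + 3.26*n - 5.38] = 4.6*n + 3.26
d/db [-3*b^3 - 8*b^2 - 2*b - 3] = -9*b^2 - 16*b - 2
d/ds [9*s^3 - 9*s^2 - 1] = 9*s*(3*s - 2)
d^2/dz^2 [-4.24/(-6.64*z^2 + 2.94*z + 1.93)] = (373.879808*z^2 - 165.543168*z - 4.24*(13.28*z - 2.94)*(26.56*z - 5.88) - 108.672896)/(-6.64*z^2 + 2.94*z + 1.93)^3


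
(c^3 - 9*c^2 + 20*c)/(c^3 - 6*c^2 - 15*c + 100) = c*(c - 4)/(c^2 - c - 20)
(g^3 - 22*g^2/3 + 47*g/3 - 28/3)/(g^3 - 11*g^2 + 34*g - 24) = (g - 7/3)/(g - 6)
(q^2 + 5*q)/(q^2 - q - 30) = q/(q - 6)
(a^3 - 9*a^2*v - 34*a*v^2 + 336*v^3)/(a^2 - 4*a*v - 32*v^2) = (a^2 - a*v - 42*v^2)/(a + 4*v)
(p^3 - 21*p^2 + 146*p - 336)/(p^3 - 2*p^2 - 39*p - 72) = (p^2 - 13*p + 42)/(p^2 + 6*p + 9)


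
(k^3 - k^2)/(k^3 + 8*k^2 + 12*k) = k*(k - 1)/(k^2 + 8*k + 12)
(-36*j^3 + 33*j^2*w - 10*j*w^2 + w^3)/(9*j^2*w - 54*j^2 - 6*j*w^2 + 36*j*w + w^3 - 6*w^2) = (-4*j + w)/(w - 6)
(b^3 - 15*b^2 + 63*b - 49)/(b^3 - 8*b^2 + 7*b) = (b - 7)/b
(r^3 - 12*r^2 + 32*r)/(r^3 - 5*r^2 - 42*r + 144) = r*(r - 4)/(r^2 + 3*r - 18)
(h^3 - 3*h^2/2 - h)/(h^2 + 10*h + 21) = h*(2*h^2 - 3*h - 2)/(2*(h^2 + 10*h + 21))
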